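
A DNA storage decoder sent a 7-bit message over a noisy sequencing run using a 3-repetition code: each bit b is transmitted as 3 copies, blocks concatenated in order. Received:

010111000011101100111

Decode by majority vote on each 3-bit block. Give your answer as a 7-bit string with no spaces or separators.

0101101

Block 1 (010): 1 one → 0
Block 2 (111): 3 ones → 1
Block 3 (000): 0 ones → 0
Block 4 (011): 2 ones → 1
Block 5 (101): 2 ones → 1
Block 6 (100): 1 one → 0
Block 7 (111): 3 ones → 1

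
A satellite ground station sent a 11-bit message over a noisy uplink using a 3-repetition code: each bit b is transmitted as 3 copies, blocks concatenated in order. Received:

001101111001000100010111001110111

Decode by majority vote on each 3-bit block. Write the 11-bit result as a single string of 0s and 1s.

Block 1 (001): 1 one → 0
Block 2 (101): 2 ones → 1
Block 3 (111): 3 ones → 1
Block 4 (001): 1 one → 0
Block 5 (000): 0 ones → 0
Block 6 (100): 1 one → 0
Block 7 (010): 1 one → 0
Block 8 (111): 3 ones → 1
Block 9 (001): 1 one → 0
Block 10 (110): 2 ones → 1
Block 11 (111): 3 ones → 1

01100001011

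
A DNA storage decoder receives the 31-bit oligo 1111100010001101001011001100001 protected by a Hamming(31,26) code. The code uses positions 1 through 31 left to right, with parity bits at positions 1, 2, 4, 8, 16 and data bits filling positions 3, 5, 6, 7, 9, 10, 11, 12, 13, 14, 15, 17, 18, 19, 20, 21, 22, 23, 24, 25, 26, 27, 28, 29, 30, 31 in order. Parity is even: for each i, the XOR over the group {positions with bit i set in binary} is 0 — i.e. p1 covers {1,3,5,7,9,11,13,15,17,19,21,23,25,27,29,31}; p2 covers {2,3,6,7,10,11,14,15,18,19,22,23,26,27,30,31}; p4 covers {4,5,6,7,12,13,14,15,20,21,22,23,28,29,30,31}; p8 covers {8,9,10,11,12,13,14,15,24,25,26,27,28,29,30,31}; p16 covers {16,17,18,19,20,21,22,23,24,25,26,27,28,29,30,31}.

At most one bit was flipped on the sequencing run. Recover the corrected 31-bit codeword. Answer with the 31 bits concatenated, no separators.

1111100010001101001011101100001

s1 (pos 1,3,5,7,9,11,13,15,17,19,21,23,25,27,29,31): 1⊕1⊕1⊕0⊕1⊕0⊕1⊕0⊕0⊕1⊕1⊕0⊕1⊕0⊕0⊕1 = 1
s2 (pos 2,3,6,7,10,11,14,15,18,19,22,23,26,27,30,31): 1⊕1⊕0⊕0⊕0⊕0⊕1⊕0⊕0⊕1⊕1⊕0⊕1⊕0⊕0⊕1 = 1
s4 (pos 4,5,6,7,12,13,14,15,20,21,22,23,28,29,30,31): 1⊕1⊕0⊕0⊕0⊕1⊕1⊕0⊕0⊕1⊕1⊕0⊕0⊕0⊕0⊕1 = 1
s8 (pos 8,9,10,11,12,13,14,15,24,25,26,27,28,29,30,31): 0⊕1⊕0⊕0⊕0⊕1⊕1⊕0⊕0⊕1⊕1⊕0⊕0⊕0⊕0⊕1 = 0
s16 (pos 16,17,18,19,20,21,22,23,24,25,26,27,28,29,30,31): 1⊕0⊕0⊕1⊕0⊕1⊕1⊕0⊕0⊕1⊕1⊕0⊕0⊕0⊕0⊕1 = 1
Syndrome s16…s1 = 10111 → error at position 23.
Flip position 23: 1111100010001101001011001100001 → 1111100010001101001011101100001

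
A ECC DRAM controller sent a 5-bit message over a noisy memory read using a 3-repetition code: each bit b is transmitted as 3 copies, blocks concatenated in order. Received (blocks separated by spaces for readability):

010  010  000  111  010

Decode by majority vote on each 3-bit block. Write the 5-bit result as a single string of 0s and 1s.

00010

Block 1 (010): 1 one → 0
Block 2 (010): 1 one → 0
Block 3 (000): 0 ones → 0
Block 4 (111): 3 ones → 1
Block 5 (010): 1 one → 0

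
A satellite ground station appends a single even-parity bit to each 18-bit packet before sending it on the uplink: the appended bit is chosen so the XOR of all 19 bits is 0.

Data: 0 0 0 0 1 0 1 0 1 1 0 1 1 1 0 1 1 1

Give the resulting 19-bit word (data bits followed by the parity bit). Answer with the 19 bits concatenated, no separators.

XOR of the 18 data bits: 0⊕0⊕0⊕0⊕1⊕0⊕1⊕0⊕1⊕1⊕0⊕1⊕1⊕1⊕0⊕1⊕1⊕1 = 0
Parity bit = 0 (so all 19 bits XOR to 0).

0000101011011101110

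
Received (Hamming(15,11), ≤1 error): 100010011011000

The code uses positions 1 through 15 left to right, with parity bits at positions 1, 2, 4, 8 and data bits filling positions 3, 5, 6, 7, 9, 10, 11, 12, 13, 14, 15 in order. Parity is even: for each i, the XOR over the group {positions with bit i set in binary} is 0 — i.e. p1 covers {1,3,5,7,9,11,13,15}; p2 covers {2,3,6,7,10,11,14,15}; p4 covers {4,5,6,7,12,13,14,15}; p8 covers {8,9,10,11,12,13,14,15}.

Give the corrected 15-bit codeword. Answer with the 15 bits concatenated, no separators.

s1 (pos 1,3,5,7,9,11,13,15): 1⊕0⊕1⊕0⊕1⊕1⊕0⊕0 = 0
s2 (pos 2,3,6,7,10,11,14,15): 0⊕0⊕0⊕0⊕0⊕1⊕0⊕0 = 1
s4 (pos 4,5,6,7,12,13,14,15): 0⊕1⊕0⊕0⊕1⊕0⊕0⊕0 = 0
s8 (pos 8,9,10,11,12,13,14,15): 1⊕1⊕0⊕1⊕1⊕0⊕0⊕0 = 0
Syndrome s8…s1 = 0010 → error at position 2.
Flip position 2: 100010011011000 → 110010011011000

110010011011000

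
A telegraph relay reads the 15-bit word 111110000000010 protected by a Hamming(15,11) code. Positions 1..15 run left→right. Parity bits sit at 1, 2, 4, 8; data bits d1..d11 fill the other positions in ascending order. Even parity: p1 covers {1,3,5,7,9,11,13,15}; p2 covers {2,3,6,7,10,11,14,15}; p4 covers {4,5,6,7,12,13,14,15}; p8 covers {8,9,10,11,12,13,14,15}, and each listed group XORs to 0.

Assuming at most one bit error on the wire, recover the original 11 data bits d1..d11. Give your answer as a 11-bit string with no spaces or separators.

11000000011

s1 (pos 1,3,5,7,9,11,13,15): 1⊕1⊕1⊕0⊕0⊕0⊕0⊕0 = 1
s2 (pos 2,3,6,7,10,11,14,15): 1⊕1⊕0⊕0⊕0⊕0⊕1⊕0 = 1
s4 (pos 4,5,6,7,12,13,14,15): 1⊕1⊕0⊕0⊕0⊕0⊕1⊕0 = 1
s8 (pos 8,9,10,11,12,13,14,15): 0⊕0⊕0⊕0⊕0⊕0⊕1⊕0 = 1
Syndrome s8…s1 = 1111 → error at position 15.
Flip position 15: 111110000000010 → 111110000000011
Read data bits from positions 3,5,6,7,9,10,11,12,13,14,15: 11000000011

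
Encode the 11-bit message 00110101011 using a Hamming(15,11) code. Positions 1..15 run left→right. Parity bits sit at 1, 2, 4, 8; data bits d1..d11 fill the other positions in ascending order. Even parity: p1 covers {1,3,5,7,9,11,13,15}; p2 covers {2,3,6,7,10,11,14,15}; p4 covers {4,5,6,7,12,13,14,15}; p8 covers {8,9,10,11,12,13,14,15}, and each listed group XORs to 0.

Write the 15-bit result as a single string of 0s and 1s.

Place data at non-parity positions: p1 p2 0 p4 0 1 1 p8 0 1 0 1 0 1 1
p1 (pos 1,3,5,7,9,11,13,15): XOR of data positions = 0⊕0⊕1⊕0⊕0⊕0⊕1 = 0
p2 (pos 2,3,6,7,10,11,14,15): XOR of data positions = 0⊕1⊕1⊕1⊕0⊕1⊕1 = 1
p4 (pos 4,5,6,7,12,13,14,15): XOR of data positions = 0⊕1⊕1⊕1⊕0⊕1⊕1 = 1
p8 (pos 8,9,10,11,12,13,14,15): XOR of data positions = 0⊕1⊕0⊕1⊕0⊕1⊕1 = 0
Codeword: 010101100101011

010101100101011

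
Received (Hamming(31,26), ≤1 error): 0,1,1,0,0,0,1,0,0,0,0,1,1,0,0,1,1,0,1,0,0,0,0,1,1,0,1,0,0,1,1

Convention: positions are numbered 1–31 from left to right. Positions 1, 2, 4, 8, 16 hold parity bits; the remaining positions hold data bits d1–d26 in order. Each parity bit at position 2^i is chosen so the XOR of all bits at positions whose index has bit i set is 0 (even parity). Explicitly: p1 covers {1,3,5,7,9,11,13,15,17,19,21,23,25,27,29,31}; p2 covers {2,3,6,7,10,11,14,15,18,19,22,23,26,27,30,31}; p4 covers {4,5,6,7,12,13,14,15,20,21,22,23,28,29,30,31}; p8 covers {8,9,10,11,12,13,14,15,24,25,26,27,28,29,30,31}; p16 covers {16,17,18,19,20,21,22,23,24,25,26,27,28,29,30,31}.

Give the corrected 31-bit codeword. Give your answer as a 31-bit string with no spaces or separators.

s1 (pos 1,3,5,7,9,11,13,15,17,19,21,23,25,27,29,31): 0⊕1⊕0⊕1⊕0⊕0⊕1⊕0⊕1⊕1⊕0⊕0⊕1⊕1⊕0⊕1 = 0
s2 (pos 2,3,6,7,10,11,14,15,18,19,22,23,26,27,30,31): 1⊕1⊕0⊕1⊕0⊕0⊕0⊕0⊕0⊕1⊕0⊕0⊕0⊕1⊕1⊕1 = 1
s4 (pos 4,5,6,7,12,13,14,15,20,21,22,23,28,29,30,31): 0⊕0⊕0⊕1⊕1⊕1⊕0⊕0⊕0⊕0⊕0⊕0⊕0⊕0⊕1⊕1 = 1
s8 (pos 8,9,10,11,12,13,14,15,24,25,26,27,28,29,30,31): 0⊕0⊕0⊕0⊕1⊕1⊕0⊕0⊕1⊕1⊕0⊕1⊕0⊕0⊕1⊕1 = 1
s16 (pos 16,17,18,19,20,21,22,23,24,25,26,27,28,29,30,31): 1⊕1⊕0⊕1⊕0⊕0⊕0⊕0⊕1⊕1⊕0⊕1⊕0⊕0⊕1⊕1 = 0
Syndrome s16…s1 = 01110 → error at position 14.
Flip position 14: 0110001000011001101000011010011 → 0110001000011101101000011010011

0110001000011101101000011010011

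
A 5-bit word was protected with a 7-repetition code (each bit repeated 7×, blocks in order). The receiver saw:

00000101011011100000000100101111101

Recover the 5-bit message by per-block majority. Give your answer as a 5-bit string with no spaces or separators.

Block 1 (0000010): 1 one → 0
Block 2 (1011011): 5 ones → 1
Block 3 (1000000): 1 one → 0
Block 4 (0010010): 2 ones → 0
Block 5 (1111101): 6 ones → 1

01001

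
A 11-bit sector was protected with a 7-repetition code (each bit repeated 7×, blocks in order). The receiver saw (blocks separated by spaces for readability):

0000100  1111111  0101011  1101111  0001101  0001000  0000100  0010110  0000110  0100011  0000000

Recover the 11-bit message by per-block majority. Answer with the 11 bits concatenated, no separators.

01110000000

Block 1 (0000100): 1 one → 0
Block 2 (1111111): 7 ones → 1
Block 3 (0101011): 4 ones → 1
Block 4 (1101111): 6 ones → 1
Block 5 (0001101): 3 ones → 0
Block 6 (0001000): 1 one → 0
Block 7 (0000100): 1 one → 0
Block 8 (0010110): 3 ones → 0
Block 9 (0000110): 2 ones → 0
Block 10 (0100011): 3 ones → 0
Block 11 (0000000): 0 ones → 0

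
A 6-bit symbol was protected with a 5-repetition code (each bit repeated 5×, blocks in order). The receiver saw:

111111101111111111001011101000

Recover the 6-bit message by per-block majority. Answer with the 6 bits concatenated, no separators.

Block 1 (11111): 5 ones → 1
Block 2 (11011): 4 ones → 1
Block 3 (11111): 5 ones → 1
Block 4 (11100): 3 ones → 1
Block 5 (10111): 4 ones → 1
Block 6 (01000): 1 one → 0

111110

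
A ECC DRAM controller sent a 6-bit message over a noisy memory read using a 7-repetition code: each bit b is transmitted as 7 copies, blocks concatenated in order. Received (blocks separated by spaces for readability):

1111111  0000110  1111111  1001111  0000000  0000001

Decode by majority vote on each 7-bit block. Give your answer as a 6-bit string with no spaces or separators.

Block 1 (1111111): 7 ones → 1
Block 2 (0000110): 2 ones → 0
Block 3 (1111111): 7 ones → 1
Block 4 (1001111): 5 ones → 1
Block 5 (0000000): 0 ones → 0
Block 6 (0000001): 1 one → 0

101100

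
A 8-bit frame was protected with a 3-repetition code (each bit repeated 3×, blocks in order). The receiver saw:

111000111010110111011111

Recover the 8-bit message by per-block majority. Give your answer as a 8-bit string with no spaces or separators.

10101111

Block 1 (111): 3 ones → 1
Block 2 (000): 0 ones → 0
Block 3 (111): 3 ones → 1
Block 4 (010): 1 one → 0
Block 5 (110): 2 ones → 1
Block 6 (111): 3 ones → 1
Block 7 (011): 2 ones → 1
Block 8 (111): 3 ones → 1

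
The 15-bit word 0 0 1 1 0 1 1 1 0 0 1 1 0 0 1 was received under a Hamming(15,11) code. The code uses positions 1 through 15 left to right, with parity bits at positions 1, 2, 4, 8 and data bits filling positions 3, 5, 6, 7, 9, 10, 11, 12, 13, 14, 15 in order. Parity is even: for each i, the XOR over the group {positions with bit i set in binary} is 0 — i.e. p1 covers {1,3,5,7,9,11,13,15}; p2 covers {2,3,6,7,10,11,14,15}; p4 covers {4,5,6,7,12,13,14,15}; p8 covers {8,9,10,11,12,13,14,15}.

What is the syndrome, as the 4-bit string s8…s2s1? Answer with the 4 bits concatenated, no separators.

s1 (pos 1,3,5,7,9,11,13,15): 0⊕1⊕0⊕1⊕0⊕1⊕0⊕1 = 0
s2 (pos 2,3,6,7,10,11,14,15): 0⊕1⊕1⊕1⊕0⊕1⊕0⊕1 = 1
s4 (pos 4,5,6,7,12,13,14,15): 1⊕0⊕1⊕1⊕1⊕0⊕0⊕1 = 1
s8 (pos 8,9,10,11,12,13,14,15): 1⊕0⊕0⊕1⊕1⊕0⊕0⊕1 = 0
Syndrome s8…s1 = 0110 → error at position 6.

0110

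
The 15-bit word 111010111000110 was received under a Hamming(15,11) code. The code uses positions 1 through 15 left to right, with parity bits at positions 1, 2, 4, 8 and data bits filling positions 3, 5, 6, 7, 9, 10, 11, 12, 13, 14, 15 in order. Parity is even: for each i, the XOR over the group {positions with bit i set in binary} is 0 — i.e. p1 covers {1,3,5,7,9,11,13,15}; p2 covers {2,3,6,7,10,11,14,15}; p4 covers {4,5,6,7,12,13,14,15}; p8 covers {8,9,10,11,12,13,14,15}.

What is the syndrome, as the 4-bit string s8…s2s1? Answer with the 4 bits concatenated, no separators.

0000

s1 (pos 1,3,5,7,9,11,13,15): 1⊕1⊕1⊕1⊕1⊕0⊕1⊕0 = 0
s2 (pos 2,3,6,7,10,11,14,15): 1⊕1⊕0⊕1⊕0⊕0⊕1⊕0 = 0
s4 (pos 4,5,6,7,12,13,14,15): 0⊕1⊕0⊕1⊕0⊕1⊕1⊕0 = 0
s8 (pos 8,9,10,11,12,13,14,15): 1⊕1⊕0⊕0⊕0⊕1⊕1⊕0 = 0
Syndrome s8…s1 = 0000 → no error.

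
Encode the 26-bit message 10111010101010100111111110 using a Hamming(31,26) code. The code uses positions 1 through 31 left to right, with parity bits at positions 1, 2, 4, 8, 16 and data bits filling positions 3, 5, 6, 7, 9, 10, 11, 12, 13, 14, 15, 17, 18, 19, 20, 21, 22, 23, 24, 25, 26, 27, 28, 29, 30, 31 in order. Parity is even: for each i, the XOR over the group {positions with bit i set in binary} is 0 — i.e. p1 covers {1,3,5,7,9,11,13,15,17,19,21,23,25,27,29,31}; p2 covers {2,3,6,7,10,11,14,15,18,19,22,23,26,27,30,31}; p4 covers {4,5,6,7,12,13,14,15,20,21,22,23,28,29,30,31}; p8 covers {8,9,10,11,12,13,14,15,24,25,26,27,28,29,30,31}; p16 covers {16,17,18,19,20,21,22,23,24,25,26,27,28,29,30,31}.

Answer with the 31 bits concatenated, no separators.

0011011110101010010100111111110

Place data at non-parity positions: p1 p2 1 p4 0 1 1 p8 1 0 1 0 1 0 1 p16 0 1 0 1 0 0 1 1 1 1 1 1 1 1 0
p1 (pos 1,3,5,7,9,11,13,15,17,19,21,23,25,27,29,31): XOR of data positions = 1⊕0⊕1⊕1⊕1⊕1⊕1⊕0⊕0⊕0⊕1⊕1⊕1⊕1⊕0 = 0
p2 (pos 2,3,6,7,10,11,14,15,18,19,22,23,26,27,30,31): XOR of data positions = 1⊕1⊕1⊕0⊕1⊕0⊕1⊕1⊕0⊕0⊕1⊕1⊕1⊕1⊕0 = 0
p4 (pos 4,5,6,7,12,13,14,15,20,21,22,23,28,29,30,31): XOR of data positions = 0⊕1⊕1⊕0⊕1⊕0⊕1⊕1⊕0⊕0⊕1⊕1⊕1⊕1⊕0 = 1
p8 (pos 8,9,10,11,12,13,14,15,24,25,26,27,28,29,30,31): XOR of data positions = 1⊕0⊕1⊕0⊕1⊕0⊕1⊕1⊕1⊕1⊕1⊕1⊕1⊕1⊕0 = 1
p16 (pos 16,17,18,19,20,21,22,23,24,25,26,27,28,29,30,31): XOR of data positions = 0⊕1⊕0⊕1⊕0⊕0⊕1⊕1⊕1⊕1⊕1⊕1⊕1⊕1⊕0 = 0
Codeword: 0011011110101010010100111111110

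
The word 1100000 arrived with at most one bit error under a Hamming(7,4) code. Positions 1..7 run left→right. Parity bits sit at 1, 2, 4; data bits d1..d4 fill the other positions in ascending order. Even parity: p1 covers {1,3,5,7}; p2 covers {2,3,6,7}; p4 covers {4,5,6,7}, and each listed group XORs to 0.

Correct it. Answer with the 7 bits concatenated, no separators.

s1 (pos 1,3,5,7): 1⊕0⊕0⊕0 = 1
s2 (pos 2,3,6,7): 1⊕0⊕0⊕0 = 1
s4 (pos 4,5,6,7): 0⊕0⊕0⊕0 = 0
Syndrome s4…s1 = 011 → error at position 3.
Flip position 3: 1100000 → 1110000

1110000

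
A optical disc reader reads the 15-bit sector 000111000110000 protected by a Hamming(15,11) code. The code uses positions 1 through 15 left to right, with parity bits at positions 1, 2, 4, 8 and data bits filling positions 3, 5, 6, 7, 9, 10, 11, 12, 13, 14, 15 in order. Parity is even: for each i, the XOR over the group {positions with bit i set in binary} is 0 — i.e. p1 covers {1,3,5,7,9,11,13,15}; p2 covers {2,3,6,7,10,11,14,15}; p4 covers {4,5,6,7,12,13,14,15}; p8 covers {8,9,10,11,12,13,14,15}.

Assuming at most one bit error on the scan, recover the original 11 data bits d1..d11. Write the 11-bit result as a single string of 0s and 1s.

01000110000

s1 (pos 1,3,5,7,9,11,13,15): 0⊕0⊕1⊕0⊕0⊕1⊕0⊕0 = 0
s2 (pos 2,3,6,7,10,11,14,15): 0⊕0⊕1⊕0⊕1⊕1⊕0⊕0 = 1
s4 (pos 4,5,6,7,12,13,14,15): 1⊕1⊕1⊕0⊕0⊕0⊕0⊕0 = 1
s8 (pos 8,9,10,11,12,13,14,15): 0⊕0⊕1⊕1⊕0⊕0⊕0⊕0 = 0
Syndrome s8…s1 = 0110 → error at position 6.
Flip position 6: 000111000110000 → 000110000110000
Read data bits from positions 3,5,6,7,9,10,11,12,13,14,15: 01000110000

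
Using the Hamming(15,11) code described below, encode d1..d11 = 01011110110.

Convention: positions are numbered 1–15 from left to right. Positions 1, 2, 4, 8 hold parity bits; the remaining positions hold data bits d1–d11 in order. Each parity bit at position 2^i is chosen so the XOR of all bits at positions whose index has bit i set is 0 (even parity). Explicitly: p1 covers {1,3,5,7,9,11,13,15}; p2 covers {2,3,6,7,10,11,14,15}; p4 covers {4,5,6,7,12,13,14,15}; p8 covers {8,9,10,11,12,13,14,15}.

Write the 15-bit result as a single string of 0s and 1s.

100010111110110

Place data at non-parity positions: p1 p2 0 p4 1 0 1 p8 1 1 1 0 1 1 0
p1 (pos 1,3,5,7,9,11,13,15): XOR of data positions = 0⊕1⊕1⊕1⊕1⊕1⊕0 = 1
p2 (pos 2,3,6,7,10,11,14,15): XOR of data positions = 0⊕0⊕1⊕1⊕1⊕1⊕0 = 0
p4 (pos 4,5,6,7,12,13,14,15): XOR of data positions = 1⊕0⊕1⊕0⊕1⊕1⊕0 = 0
p8 (pos 8,9,10,11,12,13,14,15): XOR of data positions = 1⊕1⊕1⊕0⊕1⊕1⊕0 = 1
Codeword: 100010111110110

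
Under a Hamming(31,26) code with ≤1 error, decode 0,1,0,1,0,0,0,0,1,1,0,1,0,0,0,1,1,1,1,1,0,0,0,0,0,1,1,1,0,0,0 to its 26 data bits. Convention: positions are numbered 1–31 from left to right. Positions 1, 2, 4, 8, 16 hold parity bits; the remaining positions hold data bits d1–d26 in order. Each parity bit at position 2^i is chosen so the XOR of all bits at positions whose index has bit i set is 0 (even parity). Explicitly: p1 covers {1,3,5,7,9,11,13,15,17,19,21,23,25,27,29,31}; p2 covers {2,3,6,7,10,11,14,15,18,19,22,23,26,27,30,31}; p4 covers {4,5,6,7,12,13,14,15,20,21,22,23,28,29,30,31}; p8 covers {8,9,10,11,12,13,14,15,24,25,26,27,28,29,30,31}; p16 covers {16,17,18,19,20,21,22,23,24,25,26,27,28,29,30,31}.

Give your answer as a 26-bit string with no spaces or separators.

00001101000111100000111000

s1 (pos 1,3,5,7,9,11,13,15,17,19,21,23,25,27,29,31): 0⊕0⊕0⊕0⊕1⊕0⊕0⊕0⊕1⊕1⊕0⊕0⊕0⊕1⊕0⊕0 = 0
s2 (pos 2,3,6,7,10,11,14,15,18,19,22,23,26,27,30,31): 1⊕0⊕0⊕0⊕1⊕0⊕0⊕0⊕1⊕1⊕0⊕0⊕1⊕1⊕0⊕0 = 0
s4 (pos 4,5,6,7,12,13,14,15,20,21,22,23,28,29,30,31): 1⊕0⊕0⊕0⊕1⊕0⊕0⊕0⊕1⊕0⊕0⊕0⊕1⊕0⊕0⊕0 = 0
s8 (pos 8,9,10,11,12,13,14,15,24,25,26,27,28,29,30,31): 0⊕1⊕1⊕0⊕1⊕0⊕0⊕0⊕0⊕0⊕1⊕1⊕1⊕0⊕0⊕0 = 0
s16 (pos 16,17,18,19,20,21,22,23,24,25,26,27,28,29,30,31): 1⊕1⊕1⊕1⊕1⊕0⊕0⊕0⊕0⊕0⊕1⊕1⊕1⊕0⊕0⊕0 = 0
Syndrome s16…s1 = 00000 → no error.
Read data bits from positions 3,5,6,7,9,10,11,12,13,14,15,17,18,19,20,21,22,23,24,25,26,27,28,29,30,31: 00001101000111100000111000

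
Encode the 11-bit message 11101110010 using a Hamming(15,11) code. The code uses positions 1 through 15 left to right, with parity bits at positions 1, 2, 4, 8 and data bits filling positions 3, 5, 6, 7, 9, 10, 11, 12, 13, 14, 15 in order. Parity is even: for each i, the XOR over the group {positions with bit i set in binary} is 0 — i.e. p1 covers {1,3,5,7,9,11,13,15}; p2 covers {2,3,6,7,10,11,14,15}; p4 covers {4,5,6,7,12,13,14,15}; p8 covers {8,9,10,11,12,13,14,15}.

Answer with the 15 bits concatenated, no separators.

011111001110010

Place data at non-parity positions: p1 p2 1 p4 1 1 0 p8 1 1 1 0 0 1 0
p1 (pos 1,3,5,7,9,11,13,15): XOR of data positions = 1⊕1⊕0⊕1⊕1⊕0⊕0 = 0
p2 (pos 2,3,6,7,10,11,14,15): XOR of data positions = 1⊕1⊕0⊕1⊕1⊕1⊕0 = 1
p4 (pos 4,5,6,7,12,13,14,15): XOR of data positions = 1⊕1⊕0⊕0⊕0⊕1⊕0 = 1
p8 (pos 8,9,10,11,12,13,14,15): XOR of data positions = 1⊕1⊕1⊕0⊕0⊕1⊕0 = 0
Codeword: 011111001110010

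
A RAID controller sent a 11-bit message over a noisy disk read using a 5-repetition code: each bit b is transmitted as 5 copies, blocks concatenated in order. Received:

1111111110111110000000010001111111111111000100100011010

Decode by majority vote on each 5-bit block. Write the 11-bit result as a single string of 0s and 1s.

Block 1 (11111): 5 ones → 1
Block 2 (11110): 4 ones → 1
Block 3 (11111): 5 ones → 1
Block 4 (00000): 0 ones → 0
Block 5 (00010): 1 one → 0
Block 6 (00111): 3 ones → 1
Block 7 (11111): 5 ones → 1
Block 8 (11111): 5 ones → 1
Block 9 (00010): 1 one → 0
Block 10 (01000): 1 one → 0
Block 11 (11010): 3 ones → 1

11100111001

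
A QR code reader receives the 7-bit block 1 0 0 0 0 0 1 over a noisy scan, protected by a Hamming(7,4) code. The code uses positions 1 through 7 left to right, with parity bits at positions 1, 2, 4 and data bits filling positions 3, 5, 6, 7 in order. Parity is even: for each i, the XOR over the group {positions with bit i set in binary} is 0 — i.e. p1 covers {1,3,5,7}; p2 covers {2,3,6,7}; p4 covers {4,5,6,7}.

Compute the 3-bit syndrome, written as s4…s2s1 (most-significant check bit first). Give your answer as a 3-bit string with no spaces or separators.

110

s1 (pos 1,3,5,7): 1⊕0⊕0⊕1 = 0
s2 (pos 2,3,6,7): 0⊕0⊕0⊕1 = 1
s4 (pos 4,5,6,7): 0⊕0⊕0⊕1 = 1
Syndrome s4…s1 = 110 → error at position 6.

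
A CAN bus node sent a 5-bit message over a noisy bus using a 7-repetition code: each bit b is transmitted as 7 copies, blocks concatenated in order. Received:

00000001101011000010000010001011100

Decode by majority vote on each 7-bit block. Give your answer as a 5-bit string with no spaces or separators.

Block 1 (0000000): 0 ones → 0
Block 2 (1101011): 5 ones → 1
Block 3 (0000100): 1 one → 0
Block 4 (0001000): 1 one → 0
Block 5 (1011100): 4 ones → 1

01001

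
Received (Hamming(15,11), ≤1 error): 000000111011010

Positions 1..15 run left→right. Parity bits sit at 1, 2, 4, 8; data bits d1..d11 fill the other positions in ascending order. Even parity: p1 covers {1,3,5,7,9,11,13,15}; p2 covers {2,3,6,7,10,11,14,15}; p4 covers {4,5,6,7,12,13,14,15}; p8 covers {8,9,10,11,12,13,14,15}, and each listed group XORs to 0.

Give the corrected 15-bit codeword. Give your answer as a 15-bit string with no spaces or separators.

000000111011011

s1 (pos 1,3,5,7,9,11,13,15): 0⊕0⊕0⊕1⊕1⊕1⊕0⊕0 = 1
s2 (pos 2,3,6,7,10,11,14,15): 0⊕0⊕0⊕1⊕0⊕1⊕1⊕0 = 1
s4 (pos 4,5,6,7,12,13,14,15): 0⊕0⊕0⊕1⊕1⊕0⊕1⊕0 = 1
s8 (pos 8,9,10,11,12,13,14,15): 1⊕1⊕0⊕1⊕1⊕0⊕1⊕0 = 1
Syndrome s8…s1 = 1111 → error at position 15.
Flip position 15: 000000111011010 → 000000111011011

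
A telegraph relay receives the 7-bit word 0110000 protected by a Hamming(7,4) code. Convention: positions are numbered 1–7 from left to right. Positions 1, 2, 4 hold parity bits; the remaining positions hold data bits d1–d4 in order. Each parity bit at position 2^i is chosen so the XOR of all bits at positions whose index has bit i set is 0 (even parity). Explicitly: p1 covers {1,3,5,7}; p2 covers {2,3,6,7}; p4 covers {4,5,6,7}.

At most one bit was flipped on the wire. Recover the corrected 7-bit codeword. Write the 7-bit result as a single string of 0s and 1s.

1110000

s1 (pos 1,3,5,7): 0⊕1⊕0⊕0 = 1
s2 (pos 2,3,6,7): 1⊕1⊕0⊕0 = 0
s4 (pos 4,5,6,7): 0⊕0⊕0⊕0 = 0
Syndrome s4…s1 = 001 → error at position 1.
Flip position 1: 0110000 → 1110000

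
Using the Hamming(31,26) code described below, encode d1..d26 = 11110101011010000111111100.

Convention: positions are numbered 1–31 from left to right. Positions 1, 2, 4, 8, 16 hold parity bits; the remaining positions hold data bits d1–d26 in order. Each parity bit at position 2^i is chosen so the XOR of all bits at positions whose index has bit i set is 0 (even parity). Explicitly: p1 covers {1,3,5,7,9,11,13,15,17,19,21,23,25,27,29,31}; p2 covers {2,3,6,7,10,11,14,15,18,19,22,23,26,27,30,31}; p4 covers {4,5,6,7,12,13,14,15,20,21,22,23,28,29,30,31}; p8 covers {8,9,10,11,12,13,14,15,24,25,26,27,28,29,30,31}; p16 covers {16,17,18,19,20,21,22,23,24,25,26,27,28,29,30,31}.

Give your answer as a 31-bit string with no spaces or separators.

Place data at non-parity positions: p1 p2 1 p4 1 1 1 p8 0 1 0 1 0 1 1 p16 0 1 0 0 0 0 1 1 1 1 1 1 1 0 0
p1 (pos 1,3,5,7,9,11,13,15,17,19,21,23,25,27,29,31): XOR of data positions = 1⊕1⊕1⊕0⊕0⊕0⊕1⊕0⊕0⊕0⊕1⊕1⊕1⊕1⊕0 = 0
p2 (pos 2,3,6,7,10,11,14,15,18,19,22,23,26,27,30,31): XOR of data positions = 1⊕1⊕1⊕1⊕0⊕1⊕1⊕1⊕0⊕0⊕1⊕1⊕1⊕0⊕0 = 0
p4 (pos 4,5,6,7,12,13,14,15,20,21,22,23,28,29,30,31): XOR of data positions = 1⊕1⊕1⊕1⊕0⊕1⊕1⊕0⊕0⊕0⊕1⊕1⊕1⊕0⊕0 = 1
p8 (pos 8,9,10,11,12,13,14,15,24,25,26,27,28,29,30,31): XOR of data positions = 0⊕1⊕0⊕1⊕0⊕1⊕1⊕1⊕1⊕1⊕1⊕1⊕1⊕0⊕0 = 0
p16 (pos 16,17,18,19,20,21,22,23,24,25,26,27,28,29,30,31): XOR of data positions = 0⊕1⊕0⊕0⊕0⊕0⊕1⊕1⊕1⊕1⊕1⊕1⊕1⊕0⊕0 = 0
Codeword: 0011111001010110010000111111100

0011111001010110010000111111100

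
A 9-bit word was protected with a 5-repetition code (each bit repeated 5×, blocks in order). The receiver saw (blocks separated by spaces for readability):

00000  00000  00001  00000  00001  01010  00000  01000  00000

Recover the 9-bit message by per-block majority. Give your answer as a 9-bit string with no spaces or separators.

Block 1 (00000): 0 ones → 0
Block 2 (00000): 0 ones → 0
Block 3 (00001): 1 one → 0
Block 4 (00000): 0 ones → 0
Block 5 (00001): 1 one → 0
Block 6 (01010): 2 ones → 0
Block 7 (00000): 0 ones → 0
Block 8 (01000): 1 one → 0
Block 9 (00000): 0 ones → 0

000000000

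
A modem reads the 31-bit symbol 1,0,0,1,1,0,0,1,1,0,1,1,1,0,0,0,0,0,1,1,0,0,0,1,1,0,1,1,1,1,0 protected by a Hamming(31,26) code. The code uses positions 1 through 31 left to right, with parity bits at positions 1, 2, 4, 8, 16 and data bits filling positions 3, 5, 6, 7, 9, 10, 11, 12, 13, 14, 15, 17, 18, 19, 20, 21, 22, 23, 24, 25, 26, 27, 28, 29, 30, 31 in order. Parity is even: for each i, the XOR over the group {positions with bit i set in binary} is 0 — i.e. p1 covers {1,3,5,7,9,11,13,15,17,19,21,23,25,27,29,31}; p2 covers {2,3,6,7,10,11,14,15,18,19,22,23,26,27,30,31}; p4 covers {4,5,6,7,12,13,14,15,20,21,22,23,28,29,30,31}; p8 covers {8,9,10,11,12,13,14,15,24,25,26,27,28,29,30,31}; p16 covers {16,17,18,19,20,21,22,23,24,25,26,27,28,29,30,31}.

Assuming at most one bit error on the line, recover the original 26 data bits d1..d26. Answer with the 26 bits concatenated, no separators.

s1 (pos 1,3,5,7,9,11,13,15,17,19,21,23,25,27,29,31): 1⊕0⊕1⊕0⊕1⊕1⊕1⊕0⊕0⊕1⊕0⊕0⊕1⊕1⊕1⊕0 = 1
s2 (pos 2,3,6,7,10,11,14,15,18,19,22,23,26,27,30,31): 0⊕0⊕0⊕0⊕0⊕1⊕0⊕0⊕0⊕1⊕0⊕0⊕0⊕1⊕1⊕0 = 0
s4 (pos 4,5,6,7,12,13,14,15,20,21,22,23,28,29,30,31): 1⊕1⊕0⊕0⊕1⊕1⊕0⊕0⊕1⊕0⊕0⊕0⊕1⊕1⊕1⊕0 = 0
s8 (pos 8,9,10,11,12,13,14,15,24,25,26,27,28,29,30,31): 1⊕1⊕0⊕1⊕1⊕1⊕0⊕0⊕1⊕1⊕0⊕1⊕1⊕1⊕1⊕0 = 1
s16 (pos 16,17,18,19,20,21,22,23,24,25,26,27,28,29,30,31): 0⊕0⊕0⊕1⊕1⊕0⊕0⊕0⊕1⊕1⊕0⊕1⊕1⊕1⊕1⊕0 = 0
Syndrome s16…s1 = 01001 → error at position 9.
Flip position 9: 1001100110111000001100011011110 → 1001100100111000001100011011110
Read data bits from positions 3,5,6,7,9,10,11,12,13,14,15,17,18,19,20,21,22,23,24,25,26,27,28,29,30,31: 01000011100001100011011110

01000011100001100011011110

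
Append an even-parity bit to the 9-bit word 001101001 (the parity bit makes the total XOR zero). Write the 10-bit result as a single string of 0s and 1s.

0011010010

XOR of the 9 data bits: 0⊕0⊕1⊕1⊕0⊕1⊕0⊕0⊕1 = 0
Parity bit = 0 (so all 10 bits XOR to 0).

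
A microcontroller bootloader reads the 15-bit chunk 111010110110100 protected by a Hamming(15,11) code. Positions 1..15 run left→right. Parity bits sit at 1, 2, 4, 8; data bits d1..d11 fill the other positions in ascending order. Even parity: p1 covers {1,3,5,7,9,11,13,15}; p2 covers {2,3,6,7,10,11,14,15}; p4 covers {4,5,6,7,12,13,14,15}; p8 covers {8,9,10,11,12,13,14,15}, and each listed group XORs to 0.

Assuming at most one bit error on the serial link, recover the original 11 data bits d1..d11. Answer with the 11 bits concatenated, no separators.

11110110100

s1 (pos 1,3,5,7,9,11,13,15): 1⊕1⊕1⊕1⊕0⊕1⊕1⊕0 = 0
s2 (pos 2,3,6,7,10,11,14,15): 1⊕1⊕0⊕1⊕1⊕1⊕0⊕0 = 1
s4 (pos 4,5,6,7,12,13,14,15): 0⊕1⊕0⊕1⊕0⊕1⊕0⊕0 = 1
s8 (pos 8,9,10,11,12,13,14,15): 1⊕0⊕1⊕1⊕0⊕1⊕0⊕0 = 0
Syndrome s8…s1 = 0110 → error at position 6.
Flip position 6: 111010110110100 → 111011110110100
Read data bits from positions 3,5,6,7,9,10,11,12,13,14,15: 11110110100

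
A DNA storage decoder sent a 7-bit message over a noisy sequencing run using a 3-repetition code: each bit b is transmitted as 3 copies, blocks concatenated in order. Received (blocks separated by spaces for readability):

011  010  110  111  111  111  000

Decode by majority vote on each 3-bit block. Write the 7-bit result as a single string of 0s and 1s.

1011110

Block 1 (011): 2 ones → 1
Block 2 (010): 1 one → 0
Block 3 (110): 2 ones → 1
Block 4 (111): 3 ones → 1
Block 5 (111): 3 ones → 1
Block 6 (111): 3 ones → 1
Block 7 (000): 0 ones → 0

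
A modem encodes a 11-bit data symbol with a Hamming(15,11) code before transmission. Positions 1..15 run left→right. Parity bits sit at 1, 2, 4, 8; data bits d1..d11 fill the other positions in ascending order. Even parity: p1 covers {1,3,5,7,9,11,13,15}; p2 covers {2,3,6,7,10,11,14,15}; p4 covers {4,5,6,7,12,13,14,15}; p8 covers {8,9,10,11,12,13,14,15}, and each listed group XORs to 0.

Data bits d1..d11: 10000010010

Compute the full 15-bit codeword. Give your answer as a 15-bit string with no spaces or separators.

Place data at non-parity positions: p1 p2 1 p4 0 0 0 p8 0 0 1 0 0 1 0
p1 (pos 1,3,5,7,9,11,13,15): XOR of data positions = 1⊕0⊕0⊕0⊕1⊕0⊕0 = 0
p2 (pos 2,3,6,7,10,11,14,15): XOR of data positions = 1⊕0⊕0⊕0⊕1⊕1⊕0 = 1
p4 (pos 4,5,6,7,12,13,14,15): XOR of data positions = 0⊕0⊕0⊕0⊕0⊕1⊕0 = 1
p8 (pos 8,9,10,11,12,13,14,15): XOR of data positions = 0⊕0⊕1⊕0⊕0⊕1⊕0 = 0
Codeword: 011100000010010

011100000010010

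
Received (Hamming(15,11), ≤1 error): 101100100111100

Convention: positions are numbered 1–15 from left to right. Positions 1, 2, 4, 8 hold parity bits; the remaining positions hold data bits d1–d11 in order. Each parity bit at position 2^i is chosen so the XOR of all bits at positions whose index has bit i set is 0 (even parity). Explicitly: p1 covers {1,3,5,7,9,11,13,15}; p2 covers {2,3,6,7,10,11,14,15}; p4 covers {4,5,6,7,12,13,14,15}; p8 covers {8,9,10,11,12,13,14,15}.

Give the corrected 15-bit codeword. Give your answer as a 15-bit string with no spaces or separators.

001100100111100

s1 (pos 1,3,5,7,9,11,13,15): 1⊕1⊕0⊕1⊕0⊕1⊕1⊕0 = 1
s2 (pos 2,3,6,7,10,11,14,15): 0⊕1⊕0⊕1⊕1⊕1⊕0⊕0 = 0
s4 (pos 4,5,6,7,12,13,14,15): 1⊕0⊕0⊕1⊕1⊕1⊕0⊕0 = 0
s8 (pos 8,9,10,11,12,13,14,15): 0⊕0⊕1⊕1⊕1⊕1⊕0⊕0 = 0
Syndrome s8…s1 = 0001 → error at position 1.
Flip position 1: 101100100111100 → 001100100111100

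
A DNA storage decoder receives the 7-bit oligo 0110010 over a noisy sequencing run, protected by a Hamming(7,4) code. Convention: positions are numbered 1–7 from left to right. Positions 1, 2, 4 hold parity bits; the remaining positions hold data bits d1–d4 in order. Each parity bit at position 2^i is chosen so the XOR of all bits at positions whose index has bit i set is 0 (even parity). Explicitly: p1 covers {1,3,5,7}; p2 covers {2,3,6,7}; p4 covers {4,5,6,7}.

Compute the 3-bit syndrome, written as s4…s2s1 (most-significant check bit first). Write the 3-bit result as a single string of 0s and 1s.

s1 (pos 1,3,5,7): 0⊕1⊕0⊕0 = 1
s2 (pos 2,3,6,7): 1⊕1⊕1⊕0 = 1
s4 (pos 4,5,6,7): 0⊕0⊕1⊕0 = 1
Syndrome s4…s1 = 111 → error at position 7.

111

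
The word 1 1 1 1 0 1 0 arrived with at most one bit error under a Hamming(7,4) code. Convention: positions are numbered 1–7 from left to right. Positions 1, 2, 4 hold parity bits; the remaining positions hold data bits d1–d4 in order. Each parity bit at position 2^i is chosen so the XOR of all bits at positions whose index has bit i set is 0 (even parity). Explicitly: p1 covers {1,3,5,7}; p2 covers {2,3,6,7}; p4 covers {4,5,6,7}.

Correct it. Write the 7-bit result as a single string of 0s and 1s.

1011010

s1 (pos 1,3,5,7): 1⊕1⊕0⊕0 = 0
s2 (pos 2,3,6,7): 1⊕1⊕1⊕0 = 1
s4 (pos 4,5,6,7): 1⊕0⊕1⊕0 = 0
Syndrome s4…s1 = 010 → error at position 2.
Flip position 2: 1111010 → 1011010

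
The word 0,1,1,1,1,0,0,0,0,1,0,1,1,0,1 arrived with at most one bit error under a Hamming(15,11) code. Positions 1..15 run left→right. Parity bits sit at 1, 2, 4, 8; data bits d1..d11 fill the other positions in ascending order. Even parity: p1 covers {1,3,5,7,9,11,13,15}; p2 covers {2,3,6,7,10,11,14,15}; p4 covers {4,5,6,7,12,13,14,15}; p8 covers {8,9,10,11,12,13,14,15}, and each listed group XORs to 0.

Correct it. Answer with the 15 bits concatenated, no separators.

s1 (pos 1,3,5,7,9,11,13,15): 0⊕1⊕1⊕0⊕0⊕0⊕1⊕1 = 0
s2 (pos 2,3,6,7,10,11,14,15): 1⊕1⊕0⊕0⊕1⊕0⊕0⊕1 = 0
s4 (pos 4,5,6,7,12,13,14,15): 1⊕1⊕0⊕0⊕1⊕1⊕0⊕1 = 1
s8 (pos 8,9,10,11,12,13,14,15): 0⊕0⊕1⊕0⊕1⊕1⊕0⊕1 = 0
Syndrome s8…s1 = 0100 → error at position 4.
Flip position 4: 011110000101101 → 011010000101101

011010000101101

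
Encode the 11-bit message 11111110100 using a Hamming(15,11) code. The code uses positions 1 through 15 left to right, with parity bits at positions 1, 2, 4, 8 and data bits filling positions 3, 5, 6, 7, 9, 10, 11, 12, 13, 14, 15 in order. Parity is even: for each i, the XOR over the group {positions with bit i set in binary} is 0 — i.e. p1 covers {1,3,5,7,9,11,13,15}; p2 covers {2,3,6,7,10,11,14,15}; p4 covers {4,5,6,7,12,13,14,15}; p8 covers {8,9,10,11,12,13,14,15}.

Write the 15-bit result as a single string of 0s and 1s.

011011101110100

Place data at non-parity positions: p1 p2 1 p4 1 1 1 p8 1 1 1 0 1 0 0
p1 (pos 1,3,5,7,9,11,13,15): XOR of data positions = 1⊕1⊕1⊕1⊕1⊕1⊕0 = 0
p2 (pos 2,3,6,7,10,11,14,15): XOR of data positions = 1⊕1⊕1⊕1⊕1⊕0⊕0 = 1
p4 (pos 4,5,6,7,12,13,14,15): XOR of data positions = 1⊕1⊕1⊕0⊕1⊕0⊕0 = 0
p8 (pos 8,9,10,11,12,13,14,15): XOR of data positions = 1⊕1⊕1⊕0⊕1⊕0⊕0 = 0
Codeword: 011011101110100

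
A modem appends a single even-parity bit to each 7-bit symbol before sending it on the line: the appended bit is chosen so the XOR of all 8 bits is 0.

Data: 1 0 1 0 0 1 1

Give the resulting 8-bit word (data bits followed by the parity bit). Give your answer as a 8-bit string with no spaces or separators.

10100110

XOR of the 7 data bits: 1⊕0⊕1⊕0⊕0⊕1⊕1 = 0
Parity bit = 0 (so all 8 bits XOR to 0).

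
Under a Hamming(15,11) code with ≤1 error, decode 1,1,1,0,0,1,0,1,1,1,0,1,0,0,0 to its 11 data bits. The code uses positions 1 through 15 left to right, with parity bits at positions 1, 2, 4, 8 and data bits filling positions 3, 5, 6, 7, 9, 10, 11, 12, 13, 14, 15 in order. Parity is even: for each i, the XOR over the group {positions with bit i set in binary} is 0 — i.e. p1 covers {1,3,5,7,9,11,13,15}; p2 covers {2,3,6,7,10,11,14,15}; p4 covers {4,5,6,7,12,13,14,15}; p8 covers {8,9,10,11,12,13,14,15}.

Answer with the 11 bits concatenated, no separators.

s1 (pos 1,3,5,7,9,11,13,15): 1⊕1⊕0⊕0⊕1⊕0⊕0⊕0 = 1
s2 (pos 2,3,6,7,10,11,14,15): 1⊕1⊕1⊕0⊕1⊕0⊕0⊕0 = 0
s4 (pos 4,5,6,7,12,13,14,15): 0⊕0⊕1⊕0⊕1⊕0⊕0⊕0 = 0
s8 (pos 8,9,10,11,12,13,14,15): 1⊕1⊕1⊕0⊕1⊕0⊕0⊕0 = 0
Syndrome s8…s1 = 0001 → error at position 1.
Flip position 1: 111001011101000 → 011001011101000
Read data bits from positions 3,5,6,7,9,10,11,12,13,14,15: 10101101000

10101101000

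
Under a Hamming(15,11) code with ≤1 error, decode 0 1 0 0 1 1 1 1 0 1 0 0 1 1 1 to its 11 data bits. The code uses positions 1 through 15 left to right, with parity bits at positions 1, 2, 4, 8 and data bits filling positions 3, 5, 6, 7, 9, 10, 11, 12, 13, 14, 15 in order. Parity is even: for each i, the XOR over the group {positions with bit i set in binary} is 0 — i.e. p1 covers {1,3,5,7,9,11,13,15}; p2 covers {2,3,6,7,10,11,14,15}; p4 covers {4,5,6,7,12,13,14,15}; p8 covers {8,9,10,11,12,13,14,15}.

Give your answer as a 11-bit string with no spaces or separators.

s1 (pos 1,3,5,7,9,11,13,15): 0⊕0⊕1⊕1⊕0⊕0⊕1⊕1 = 0
s2 (pos 2,3,6,7,10,11,14,15): 1⊕0⊕1⊕1⊕1⊕0⊕1⊕1 = 0
s4 (pos 4,5,6,7,12,13,14,15): 0⊕1⊕1⊕1⊕0⊕1⊕1⊕1 = 0
s8 (pos 8,9,10,11,12,13,14,15): 1⊕0⊕1⊕0⊕0⊕1⊕1⊕1 = 1
Syndrome s8…s1 = 1000 → error at position 8.
Flip position 8: 010011110100111 → 010011100100111
Read data bits from positions 3,5,6,7,9,10,11,12,13,14,15: 01110100111

01110100111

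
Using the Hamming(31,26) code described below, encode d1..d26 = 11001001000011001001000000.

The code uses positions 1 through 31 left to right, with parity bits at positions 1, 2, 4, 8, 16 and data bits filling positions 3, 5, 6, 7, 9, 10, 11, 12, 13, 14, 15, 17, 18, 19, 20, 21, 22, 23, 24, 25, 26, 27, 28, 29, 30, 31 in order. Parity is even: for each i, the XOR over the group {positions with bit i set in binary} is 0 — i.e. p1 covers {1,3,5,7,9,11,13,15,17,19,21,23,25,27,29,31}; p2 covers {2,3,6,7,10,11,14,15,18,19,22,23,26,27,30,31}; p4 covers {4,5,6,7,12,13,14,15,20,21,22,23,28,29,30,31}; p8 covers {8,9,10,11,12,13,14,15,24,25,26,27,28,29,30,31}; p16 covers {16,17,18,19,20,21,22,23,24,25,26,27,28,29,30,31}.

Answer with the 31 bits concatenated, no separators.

Place data at non-parity positions: p1 p2 1 p4 1 0 0 p8 1 0 0 1 0 0 0 p16 0 1 1 0 0 1 0 0 1 0 0 0 0 0 0
p1 (pos 1,3,5,7,9,11,13,15,17,19,21,23,25,27,29,31): XOR of data positions = 1⊕1⊕0⊕1⊕0⊕0⊕0⊕0⊕1⊕0⊕0⊕1⊕0⊕0⊕0 = 1
p2 (pos 2,3,6,7,10,11,14,15,18,19,22,23,26,27,30,31): XOR of data positions = 1⊕0⊕0⊕0⊕0⊕0⊕0⊕1⊕1⊕1⊕0⊕0⊕0⊕0⊕0 = 0
p4 (pos 4,5,6,7,12,13,14,15,20,21,22,23,28,29,30,31): XOR of data positions = 1⊕0⊕0⊕1⊕0⊕0⊕0⊕0⊕0⊕1⊕0⊕0⊕0⊕0⊕0 = 1
p8 (pos 8,9,10,11,12,13,14,15,24,25,26,27,28,29,30,31): XOR of data positions = 1⊕0⊕0⊕1⊕0⊕0⊕0⊕0⊕1⊕0⊕0⊕0⊕0⊕0⊕0 = 1
p16 (pos 16,17,18,19,20,21,22,23,24,25,26,27,28,29,30,31): XOR of data positions = 0⊕1⊕1⊕0⊕0⊕1⊕0⊕0⊕1⊕0⊕0⊕0⊕0⊕0⊕0 = 0
Codeword: 1011100110010000011001001000000

1011100110010000011001001000000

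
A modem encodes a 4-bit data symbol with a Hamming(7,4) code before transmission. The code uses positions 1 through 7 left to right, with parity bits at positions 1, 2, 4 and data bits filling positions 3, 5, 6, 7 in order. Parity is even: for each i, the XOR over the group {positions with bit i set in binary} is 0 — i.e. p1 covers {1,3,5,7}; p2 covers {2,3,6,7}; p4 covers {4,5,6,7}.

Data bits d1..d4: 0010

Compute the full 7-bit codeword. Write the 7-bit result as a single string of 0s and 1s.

Place data at non-parity positions: p1 p2 0 p4 0 1 0
p1 (pos 1,3,5,7): XOR of data positions = 0⊕0⊕0 = 0
p2 (pos 2,3,6,7): XOR of data positions = 0⊕1⊕0 = 1
p4 (pos 4,5,6,7): XOR of data positions = 0⊕1⊕0 = 1
Codeword: 0101010

0101010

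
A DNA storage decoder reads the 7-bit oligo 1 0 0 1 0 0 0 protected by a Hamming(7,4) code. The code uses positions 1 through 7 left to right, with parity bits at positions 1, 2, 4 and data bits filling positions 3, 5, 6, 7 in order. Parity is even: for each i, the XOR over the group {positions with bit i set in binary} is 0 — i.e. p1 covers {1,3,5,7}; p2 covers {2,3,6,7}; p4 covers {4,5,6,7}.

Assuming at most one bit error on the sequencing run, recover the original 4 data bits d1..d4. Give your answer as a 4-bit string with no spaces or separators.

0100

s1 (pos 1,3,5,7): 1⊕0⊕0⊕0 = 1
s2 (pos 2,3,6,7): 0⊕0⊕0⊕0 = 0
s4 (pos 4,5,6,7): 1⊕0⊕0⊕0 = 1
Syndrome s4…s1 = 101 → error at position 5.
Flip position 5: 1001000 → 1001100
Read data bits from positions 3,5,6,7: 0100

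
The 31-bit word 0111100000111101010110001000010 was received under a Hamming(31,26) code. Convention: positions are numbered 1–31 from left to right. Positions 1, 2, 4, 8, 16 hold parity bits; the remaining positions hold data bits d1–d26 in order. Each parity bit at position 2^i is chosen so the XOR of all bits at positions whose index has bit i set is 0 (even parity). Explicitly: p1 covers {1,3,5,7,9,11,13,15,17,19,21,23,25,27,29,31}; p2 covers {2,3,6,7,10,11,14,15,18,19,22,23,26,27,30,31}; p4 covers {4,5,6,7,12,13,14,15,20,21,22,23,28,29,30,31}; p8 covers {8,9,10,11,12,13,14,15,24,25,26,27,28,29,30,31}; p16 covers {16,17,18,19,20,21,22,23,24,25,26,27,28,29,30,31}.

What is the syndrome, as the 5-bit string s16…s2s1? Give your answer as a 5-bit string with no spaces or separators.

s1 (pos 1,3,5,7,9,11,13,15,17,19,21,23,25,27,29,31): 0⊕1⊕1⊕0⊕0⊕1⊕1⊕0⊕0⊕0⊕1⊕0⊕1⊕0⊕0⊕0 = 0
s2 (pos 2,3,6,7,10,11,14,15,18,19,22,23,26,27,30,31): 1⊕1⊕0⊕0⊕0⊕1⊕1⊕0⊕1⊕0⊕0⊕0⊕0⊕0⊕1⊕0 = 0
s4 (pos 4,5,6,7,12,13,14,15,20,21,22,23,28,29,30,31): 1⊕1⊕0⊕0⊕1⊕1⊕1⊕0⊕1⊕1⊕0⊕0⊕0⊕0⊕1⊕0 = 0
s8 (pos 8,9,10,11,12,13,14,15,24,25,26,27,28,29,30,31): 0⊕0⊕0⊕1⊕1⊕1⊕1⊕0⊕0⊕1⊕0⊕0⊕0⊕0⊕1⊕0 = 0
s16 (pos 16,17,18,19,20,21,22,23,24,25,26,27,28,29,30,31): 1⊕0⊕1⊕0⊕1⊕1⊕0⊕0⊕0⊕1⊕0⊕0⊕0⊕0⊕1⊕0 = 0
Syndrome s16…s1 = 00000 → no error.

00000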